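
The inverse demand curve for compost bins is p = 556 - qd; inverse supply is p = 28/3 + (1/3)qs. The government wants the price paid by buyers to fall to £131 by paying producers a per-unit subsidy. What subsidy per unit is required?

At a buyer price of 131, quantity demanded is 556 − 1·131 = 425.
Sellers supply 425 only when they receive ps = 28/3 + (1/3)·425 = 151.
s = ps − pb = 151 − 131 = 20.

Required subsidy s = £20 per unit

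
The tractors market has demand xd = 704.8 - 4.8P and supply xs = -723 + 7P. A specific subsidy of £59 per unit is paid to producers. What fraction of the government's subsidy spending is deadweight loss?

Pre-subsidy: 704.8 - 4.8P = -723 + 7P gives P* = 121, x* = 124.
With the subsidy, sellers receive Ps = Pb + 59 for each unit, where Pb is the price buyers pay.
Supply in terms of Pb becomes xs = -723 + 7(Pb + 59) = -310 + 7Pb. Setting this equal to demand: 704.8 - 4.8Pb = -310 + 7Pb, so Pb = 86.
Sellers receive Ps = 86 + 59 = 145; x' = 704.8 − 4.8·86 = 292.
ΔCS = ½(124 + 292)(121 − 86) = 7280; ΔPS = ½(124 + 292)(145 − 121) = 4992.
Government spending = 59 × 292 = 17228.
DWL = ½ × 59 × (292 − 124) = 4956; fraction = 4956 / 17228 = 21/73.

DWL / government spending = 21/73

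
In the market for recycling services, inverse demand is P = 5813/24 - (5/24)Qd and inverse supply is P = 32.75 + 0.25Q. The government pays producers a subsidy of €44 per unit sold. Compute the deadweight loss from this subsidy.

Pre-subsidy: 5813/24 - (5/24)Q = 32.75 + 0.25Q gives Q* = 457 and P* = 147.
With the subsidy, sellers receive Ps = Pb + 44 for each unit, where Pb is the price buyers pay.
On the curves, Pb = 5813/24 - (5/24)Q and Ps = 32.75 + 0.25Q; the wedge Ps − Pb = 44 gives 32.75 + 0.25Q − (5813/24 - (5/24)Q) = 44, so Q' = 553.
Then Pb = 5813/24 − (5/24)·553 = 127 and Ps = 32.75 + 0.25·553 = 171.
The subsidy expands output by 553 − 457 = 96 past the efficient level; on those units the gap between marginal cost and willingness to pay runs from 0 up to 44.
DWL = ½ × 44 × 96 = 2112.

Deadweight loss = €2112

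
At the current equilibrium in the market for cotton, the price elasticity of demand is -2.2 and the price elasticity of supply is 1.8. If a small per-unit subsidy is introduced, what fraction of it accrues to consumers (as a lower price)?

For a small subsidy around the equilibrium, the benefit split depends on the relative slopes, which at a point are proportional to the elasticities.
Buyer share = εs/(εs + |εd|) = 1.8/(1.8 + 2.2) = 0.45; seller share = |εd|/(εs + |εd|) = 0.55.

Consumer share = 0.45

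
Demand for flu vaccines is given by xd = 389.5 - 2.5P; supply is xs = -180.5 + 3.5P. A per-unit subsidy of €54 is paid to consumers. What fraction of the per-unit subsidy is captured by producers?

Pre-subsidy: 389.5 - 2.5P = -180.5 + 3.5P gives P* = 95, x* = 152.
With the rebate, buyers effectively pay Pb = Ps − 54, where Ps is the price sellers receive.
Demand in terms of Ps becomes xd = 389.5 − 2.5(Ps − 54) = 524.5 - 2.5Ps. Setting this equal to supply: 524.5 - 2.5Ps = -180.5 + 3.5Ps, so Ps = 117.5.
Buyers pay Pb = 117.5 − 54 = 63.5; x' = -180.5 + 3.5·117.5 = 230.75.
Buyers' price falls by P* − Pb = 95 − 63.5 = 31.5; sellers' price rises by Ps − P* = 117.5 − 95 = 22.5.
So producers capture 22.5/54 = 5/12 of each unit of subsidy.

Producer share = 5/12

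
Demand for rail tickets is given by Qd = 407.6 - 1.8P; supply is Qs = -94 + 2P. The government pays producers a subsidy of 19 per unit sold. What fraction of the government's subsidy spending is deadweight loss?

DWL / government spending = 9/188

Pre-subsidy: 407.6 - 1.8P = -94 + 2P gives P* = 132, Q* = 170.
With the subsidy, sellers receive Ps = Pb + 19 for each unit, where Pb is the price buyers pay.
Supply in terms of Pb becomes Qs = -94 + 2(Pb + 19) = -56 + 2Pb. Setting this equal to demand: 407.6 - 1.8Pb = -56 + 2Pb, so Pb = 122.
Sellers receive Ps = 122 + 19 = 141; Q' = 407.6 − 1.8·122 = 188.
ΔCS = ½(170 + 188)(132 − 122) = 1790; ΔPS = ½(170 + 188)(141 − 132) = 1611.
Government spending = 19 × 188 = 3572.
DWL = ½ × 19 × (188 − 170) = 171; fraction = 171 / 3572 = 9/188.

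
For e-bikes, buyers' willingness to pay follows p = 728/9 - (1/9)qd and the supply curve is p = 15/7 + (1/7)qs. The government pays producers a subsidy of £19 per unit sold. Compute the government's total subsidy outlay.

Pre-subsidy: 728/9 - (1/9)q = 15/7 + (1/7)q gives q* = 310.0625 and p* = 46.4375.
With the subsidy, sellers receive ps = pb + 19 for each unit, where pb is the price buyers pay.
On the curves, pb = 728/9 - (1/9)q and ps = 15/7 + (1/7)q; the wedge ps − pb = 19 gives 15/7 + (1/7)q − (728/9 - (1/9)q) = 19, so q' = 384.875.
Then pb = 728/9 − (1/9)·384.875 = 38.125 and ps = 15/7 + (1/7)·384.875 = 57.125.
Government outlay = subsidy × quantity = 19 × 384.875 = 7312.625.

Government cost = £7312.625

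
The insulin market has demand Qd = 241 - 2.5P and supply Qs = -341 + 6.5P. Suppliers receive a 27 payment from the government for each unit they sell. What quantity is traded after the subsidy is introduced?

Q' = 1537/12

Pre-subsidy: 241 - 2.5P = -341 + 6.5P gives P* = 194/3, Q* = 238/3.
With the subsidy, sellers receive Ps = Pb + 27 for each unit, where Pb is the price buyers pay.
Supply in terms of Pb becomes Qs = -341 + 6.5(Pb + 27) = -165.5 + 6.5Pb. Setting this equal to demand: 241 - 2.5Pb = -165.5 + 6.5Pb, so Pb = 271/6.
Sellers receive Ps = 271/6 + 27 = 433/6; Q' = 241 − 2.5·(271/6) = 1537/12.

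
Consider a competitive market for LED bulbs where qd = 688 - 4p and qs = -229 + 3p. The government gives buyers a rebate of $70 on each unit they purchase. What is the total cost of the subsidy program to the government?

Pre-subsidy: 688 - 4p = -229 + 3p gives p* = 131, q* = 164.
With the rebate, buyers effectively pay pb = ps − 70, where ps is the price sellers receive.
Demand in terms of ps becomes qd = 688 − 4(ps − 70) = 968 - 4ps. Setting this equal to supply: 968 - 4ps = -229 + 3ps, so ps = 171.
Buyers pay pb = 171 − 70 = 101; q' = -229 + 3·171 = 284.
Government outlay = subsidy × quantity = 70 × 284 = 19880.

Government cost = $19880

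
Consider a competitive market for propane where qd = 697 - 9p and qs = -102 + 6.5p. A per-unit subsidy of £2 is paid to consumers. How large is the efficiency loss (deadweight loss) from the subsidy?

Deadweight loss = 234/31

Pre-subsidy: 697 - 9p = -102 + 6.5p gives p* = 1598/31, q* = 7225/31.
With the rebate, buyers effectively pay pb = ps − 2, where ps is the price sellers receive.
Demand in terms of ps becomes qd = 697 − 9(ps − 2) = 715 - 9ps. Setting this equal to supply: 715 - 9ps = -102 + 6.5ps, so ps = 1634/31.
Buyers pay pb = 1634/31 − 2 = 1572/31; q' = -102 + 6.5·(1634/31) = 7459/31.
The subsidy expands output by 7459/31 − 7225/31 = 234/31 past the efficient level; on those units the gap between marginal cost and willingness to pay runs from 0 up to 2.
DWL = ½ × 2 × 234/31 = 234/31.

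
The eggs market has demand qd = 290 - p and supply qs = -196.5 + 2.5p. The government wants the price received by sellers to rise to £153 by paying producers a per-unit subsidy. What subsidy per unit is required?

Required subsidy s = £49 per unit

At a seller price of 153, quantity supplied is -196.5 + 2.5·153 = 186.
Buyers absorb 186 only when they pay pb with 290 − 1·pb = 186, i.e. pb = 104.
s = ps − pb = 153 − 104 = 49.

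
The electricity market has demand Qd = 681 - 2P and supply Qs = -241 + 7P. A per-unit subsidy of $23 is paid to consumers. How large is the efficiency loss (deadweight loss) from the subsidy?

Deadweight loss = 3703/9

Pre-subsidy: 681 - 2P = -241 + 7P gives P* = 922/9, Q* = 4285/9.
With the rebate, buyers effectively pay Pb = Ps − 23, where Ps is the price sellers receive.
Demand in terms of Ps becomes Qd = 681 − 2(Ps − 23) = 727 - 2Ps. Setting this equal to supply: 727 - 2Ps = -241 + 7Ps, so Ps = 968/9.
Buyers pay Pb = 968/9 − 23 = 761/9; Q' = -241 + 7·(968/9) = 4607/9.
The subsidy expands output by 4607/9 − 4285/9 = 322/9 past the efficient level; on those units the gap between marginal cost and willingness to pay runs from 0 up to 23.
DWL = ½ × 23 × 322/9 = 3703/9.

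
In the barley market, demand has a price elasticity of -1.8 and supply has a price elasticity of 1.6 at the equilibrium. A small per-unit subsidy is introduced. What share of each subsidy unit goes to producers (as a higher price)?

Producer share = 9/17

For a small subsidy around the equilibrium, the benefit split depends on the relative slopes, which at a point are proportional to the elasticities.
Buyer share = εs/(εs + |εd|) = 1.6/(1.6 + 1.8) = 8/17; seller share = |εd|/(εs + |εd|) = 9/17.
So producers capture 9/17 of the subsidy.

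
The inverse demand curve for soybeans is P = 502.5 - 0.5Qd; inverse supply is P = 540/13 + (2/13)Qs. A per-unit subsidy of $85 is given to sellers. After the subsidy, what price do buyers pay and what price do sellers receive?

Pre-subsidy: 502.5 - 0.5Q = 540/13 + (2/13)Q gives Q* = 705 and P* = 150.
With the subsidy, sellers receive Ps = Pb + 85 for each unit, where Pb is the price buyers pay.
On the curves, Pb = 502.5 - 0.5Q and Ps = 540/13 + (2/13)Q; the wedge Ps − Pb = 85 gives 540/13 + (2/13)Q − (502.5 - 0.5Q) = 85, so Q' = 835.
Then Pb = 502.5 − 0.5·835 = 85 and Ps = 540/13 + (2/13)·835 = 170.

Buyers pay $85; sellers receive $170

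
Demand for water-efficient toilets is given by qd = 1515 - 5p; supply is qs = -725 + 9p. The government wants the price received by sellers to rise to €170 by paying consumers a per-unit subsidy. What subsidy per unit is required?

At a seller price of 170, quantity supplied is -725 + 9·170 = 805.
Buyers absorb 805 only when they pay pb with 1515 − 5·pb = 805, i.e. pb = 142.
s = ps − pb = 170 − 142 = 28.

Required subsidy s = €28 per unit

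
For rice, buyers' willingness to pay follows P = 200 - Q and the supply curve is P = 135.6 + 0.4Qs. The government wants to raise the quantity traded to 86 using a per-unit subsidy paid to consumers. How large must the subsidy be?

At Q = 86, from the demand curve buyers pay Pb = 200 − 1·86 = 114; from the supply curve sellers need Ps = 135.6 + 0.4·86 = 170.
The subsidy must fill the gap: s = Ps − Pb = 170 − 114 = 56.

Required subsidy s = 56 per unit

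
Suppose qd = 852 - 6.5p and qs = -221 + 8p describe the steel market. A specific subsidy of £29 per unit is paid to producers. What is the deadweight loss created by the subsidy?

Deadweight loss = £1508

Pre-subsidy: 852 - 6.5p = -221 + 8p gives p* = 74, q* = 371.
With the subsidy, sellers receive ps = pb + 29 for each unit, where pb is the price buyers pay.
Supply in terms of pb becomes qs = -221 + 8(pb + 29) = 11 + 8pb. Setting this equal to demand: 852 - 6.5pb = 11 + 8pb, so pb = 58.
Sellers receive ps = 58 + 29 = 87; q' = 852 − 6.5·58 = 475.
The subsidy expands output by 475 − 371 = 104 past the efficient level; on those units the gap between marginal cost and willingness to pay runs from 0 up to 29.
DWL = ½ × 29 × 104 = 1508.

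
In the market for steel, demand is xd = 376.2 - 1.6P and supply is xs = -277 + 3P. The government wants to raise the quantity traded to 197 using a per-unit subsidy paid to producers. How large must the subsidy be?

Required subsidy s = 46 per unit

At x = 197, invert demand for the buyer price: Pb = (376.2 − 197)/1.6 = 112; invert supply for the seller price: Ps = (197 − (-277))/3 = 158.
The subsidy must fill the gap: s = Ps − Pb = 158 − 112 = 46.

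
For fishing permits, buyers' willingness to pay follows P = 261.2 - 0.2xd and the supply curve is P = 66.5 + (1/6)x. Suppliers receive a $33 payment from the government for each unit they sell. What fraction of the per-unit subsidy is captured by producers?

Producer share = 5/11

Pre-subsidy: 261.2 - 0.2x = 66.5 + (1/6)x gives x* = 531 and P* = 155.
With the subsidy, sellers receive Ps = Pb + 33 for each unit, where Pb is the price buyers pay.
On the curves, Pb = 261.2 - 0.2x and Ps = 66.5 + (1/6)x; the wedge Ps − Pb = 33 gives 66.5 + (1/6)x − (261.2 - 0.2x) = 33, so x' = 621.
Then Pb = 261.2 − 0.2·621 = 137 and Ps = 66.5 + (1/6)·621 = 170.
Buyers' price falls by P* − Pb = 155 − 137 = 18; sellers' price rises by Ps − P* = 170 − 155 = 15.
So producers capture 15/33 = 5/11 of each unit of subsidy.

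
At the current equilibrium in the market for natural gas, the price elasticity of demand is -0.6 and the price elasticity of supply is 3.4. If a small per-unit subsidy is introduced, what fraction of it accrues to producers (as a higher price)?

For a small subsidy around the equilibrium, the benefit split depends on the relative slopes, which at a point are proportional to the elasticities.
Buyer share = εs/(εs + |εd|) = 3.4/(3.4 + 0.6) = 0.85; seller share = |εd|/(εs + |εd|) = 0.15.
So producers capture 0.15 of the subsidy.

Producer share = 0.15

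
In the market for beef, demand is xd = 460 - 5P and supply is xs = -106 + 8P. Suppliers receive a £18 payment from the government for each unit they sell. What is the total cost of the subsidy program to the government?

Pre-subsidy: 460 - 5P = -106 + 8P gives P* = 566/13, x* = 3150/13.
With the subsidy, sellers receive Ps = Pb + 18 for each unit, where Pb is the price buyers pay.
Supply in terms of Pb becomes xs = -106 + 8(Pb + 18) = 38 + 8Pb. Setting this equal to demand: 460 - 5Pb = 38 + 8Pb, so Pb = 422/13.
Sellers receive Ps = 422/13 + 18 = 656/13; x' = 460 − 5·(422/13) = 3870/13.
Government outlay = subsidy × quantity = 18 × 3870/13 = 69660/13.

Government cost = 69660/13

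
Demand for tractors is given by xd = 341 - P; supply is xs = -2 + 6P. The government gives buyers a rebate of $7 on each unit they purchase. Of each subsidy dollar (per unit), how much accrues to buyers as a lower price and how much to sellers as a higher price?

Pre-subsidy: 341 - P = -2 + 6P gives P* = 49, x* = 292.
With the rebate, buyers effectively pay Pb = Ps − 7, where Ps is the price sellers receive.
Demand in terms of Ps becomes xd = 341 − 1(Ps − 7) = 348 - Ps. Setting this equal to supply: 348 - Ps = -2 + 6Ps, so Ps = 50.
Buyers pay Pb = 50 − 7 = 43; x' = -2 + 6·50 = 298.
Buyers' price falls by P* − Pb = 49 − 43 = 6; sellers' price rises by Ps − P* = 50 − 49 = 1.

Buyers gain $6 per unit; sellers gain $1 per unit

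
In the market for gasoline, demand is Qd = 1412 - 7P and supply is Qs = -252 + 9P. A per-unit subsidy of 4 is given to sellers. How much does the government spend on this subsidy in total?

Pre-subsidy: 1412 - 7P = -252 + 9P gives P* = 104, Q* = 684.
With the subsidy, sellers receive Ps = Pb + 4 for each unit, where Pb is the price buyers pay.
Supply in terms of Pb becomes Qs = -252 + 9(Pb + 4) = -216 + 9Pb. Setting this equal to demand: 1412 - 7Pb = -216 + 9Pb, so Pb = 101.75.
Sellers receive Ps = 101.75 + 4 = 105.75; Q' = 1412 − 7·101.75 = 699.75.
Government outlay = subsidy × quantity = 4 × 699.75 = 2799.

Government cost = 2799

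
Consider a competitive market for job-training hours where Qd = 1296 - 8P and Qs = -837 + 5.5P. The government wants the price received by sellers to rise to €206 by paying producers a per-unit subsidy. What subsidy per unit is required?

At a seller price of 206, quantity supplied is -837 + 5.5·206 = 296.
Buyers absorb 296 only when they pay Pb with 1296 − 8·Pb = 296, i.e. Pb = 125.
s = Ps − Pb = 206 − 125 = 81.

Required subsidy s = €81 per unit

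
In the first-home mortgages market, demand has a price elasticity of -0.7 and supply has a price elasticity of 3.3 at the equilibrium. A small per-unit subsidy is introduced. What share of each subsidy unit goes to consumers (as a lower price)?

Consumer share = 0.825

For a small subsidy around the equilibrium, the benefit split depends on the relative slopes, which at a point are proportional to the elasticities.
Buyer share = εs/(εs + |εd|) = 3.3/(3.3 + 0.7) = 0.825; seller share = |εd|/(εs + |εd|) = 0.175.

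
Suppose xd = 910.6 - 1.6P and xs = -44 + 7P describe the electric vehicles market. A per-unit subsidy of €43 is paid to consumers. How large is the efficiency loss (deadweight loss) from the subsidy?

Deadweight loss = €1204

Pre-subsidy: 910.6 - 1.6P = -44 + 7P gives P* = 111, x* = 733.
With the rebate, buyers effectively pay Pb = Ps − 43, where Ps is the price sellers receive.
Demand in terms of Ps becomes xd = 910.6 − 1.6(Ps − 43) = 979.4 - 1.6Ps. Setting this equal to supply: 979.4 - 1.6Ps = -44 + 7Ps, so Ps = 119.
Buyers pay Pb = 119 − 43 = 76; x' = -44 + 7·119 = 789.
The subsidy expands output by 789 − 733 = 56 past the efficient level; on those units the gap between marginal cost and willingness to pay runs from 0 up to 43.
DWL = ½ × 43 × 56 = 1204.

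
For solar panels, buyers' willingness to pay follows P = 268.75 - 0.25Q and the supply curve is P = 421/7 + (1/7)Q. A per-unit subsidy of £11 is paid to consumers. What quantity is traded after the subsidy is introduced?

Q' = 559

Pre-subsidy: 268.75 - 0.25Q = 421/7 + (1/7)Q gives Q* = 531 and P* = 136.
With the rebate, buyers effectively pay Pb = Ps − 11, where Ps is the price sellers receive.
On the curves, Pb = 268.75 - 0.25Q and Ps = 421/7 + (1/7)Q; the wedge Ps − Pb = 11 gives 421/7 + (1/7)Q − (268.75 - 0.25Q) = 11, so Q' = 559.
Then Pb = 268.75 − 0.25·559 = 129 and Ps = 421/7 + (1/7)·559 = 140.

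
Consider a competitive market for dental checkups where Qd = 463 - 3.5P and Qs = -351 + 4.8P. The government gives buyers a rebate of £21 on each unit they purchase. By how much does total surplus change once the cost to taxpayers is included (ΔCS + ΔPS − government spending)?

Pre-subsidy: 463 - 3.5P = -351 + 4.8P gives P* = 8140/83, Q* = 9939/83.
With the rebate, buyers effectively pay Pb = Ps − 21, where Ps is the price sellers receive.
Demand in terms of Ps becomes Qd = 463 − 3.5(Ps − 21) = 536.5 - 3.5Ps. Setting this equal to supply: 536.5 - 3.5Ps = -351 + 4.8Ps, so Ps = 8875/83.
Buyers pay Pb = 8875/83 − 21 = 7132/83; Q' = -351 + 4.8·(8875/83) = 13467/83.
ΔCS = ½(9939/83 + 13467/83)(8140/83 − 7132/83) = 142128/83; ΔPS = ½(9939/83 + 13467/83)(8875/83 − 8140/83) = 103635/83.
Government spending = 21 × 13467/83 = 282807/83.
Net change = 142128/83 + 103635/83 − 282807/83 = -37044/83. The loss equals the DWL triangle ½·21·3528/83.

Net change in total surplus = -37044/83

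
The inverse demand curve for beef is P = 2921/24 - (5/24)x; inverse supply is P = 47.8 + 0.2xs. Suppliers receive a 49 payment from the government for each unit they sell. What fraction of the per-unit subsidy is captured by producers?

Pre-subsidy: 2921/24 - (5/24)x = 47.8 + 0.2x gives x* = 181 and P* = 84.
With the subsidy, sellers receive Ps = Pb + 49 for each unit, where Pb is the price buyers pay.
On the curves, Pb = 2921/24 - (5/24)x and Ps = 47.8 + 0.2x; the wedge Ps − Pb = 49 gives 47.8 + 0.2x − (2921/24 - (5/24)x) = 49, so x' = 301.
Then Pb = 2921/24 − (5/24)·301 = 59 and Ps = 47.8 + 0.2·301 = 108.
Buyers' price falls by P* − Pb = 84 − 59 = 25; sellers' price rises by Ps − P* = 108 − 84 = 24.
So producers capture 24/49 = 24/49 of each unit of subsidy.

Producer share = 24/49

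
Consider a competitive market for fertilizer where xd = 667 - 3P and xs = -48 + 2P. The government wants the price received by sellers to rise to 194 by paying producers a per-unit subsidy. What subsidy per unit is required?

Required subsidy s = 85 per unit

At a seller price of 194, quantity supplied is -48 + 2·194 = 340.
Buyers absorb 340 only when they pay Pb with 667 − 3·Pb = 340, i.e. Pb = 109.
s = Ps − Pb = 194 − 109 = 85.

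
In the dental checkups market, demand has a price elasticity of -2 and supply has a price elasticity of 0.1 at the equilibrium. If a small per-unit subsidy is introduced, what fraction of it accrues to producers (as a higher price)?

Producer share = 20/21

For a small subsidy around the equilibrium, the benefit split depends on the relative slopes, which at a point are proportional to the elasticities.
Buyer share = εs/(εs + |εd|) = 0.1/(0.1 + 2) = 1/21; seller share = |εd|/(εs + |εd|) = 20/21.
So producers capture 20/21 of the subsidy.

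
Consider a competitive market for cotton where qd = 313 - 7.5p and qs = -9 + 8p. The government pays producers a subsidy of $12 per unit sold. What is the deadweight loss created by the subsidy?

Pre-subsidy: 313 - 7.5p = -9 + 8p gives p* = 644/31, q* = 4873/31.
With the subsidy, sellers receive ps = pb + 12 for each unit, where pb is the price buyers pay.
Supply in terms of pb becomes qs = -9 + 8(pb + 12) = 87 + 8pb. Setting this equal to demand: 313 - 7.5pb = 87 + 8pb, so pb = 452/31.
Sellers receive ps = 452/31 + 12 = 824/31; q' = 313 − 7.5·(452/31) = 6313/31.
The subsidy expands output by 6313/31 − 4873/31 = 1440/31 past the efficient level; on those units the gap between marginal cost and willingness to pay runs from 0 up to 12.
DWL = ½ × 12 × 1440/31 = 8640/31.

Deadweight loss = 8640/31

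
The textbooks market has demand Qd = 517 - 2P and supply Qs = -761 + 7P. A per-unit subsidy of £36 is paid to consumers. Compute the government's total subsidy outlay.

Government cost = £10404

Pre-subsidy: 517 - 2P = -761 + 7P gives P* = 142, Q* = 233.
With the rebate, buyers effectively pay Pb = Ps − 36, where Ps is the price sellers receive.
Demand in terms of Ps becomes Qd = 517 − 2(Ps − 36) = 589 - 2Ps. Setting this equal to supply: 589 - 2Ps = -761 + 7Ps, so Ps = 150.
Buyers pay Pb = 150 − 36 = 114; Q' = -761 + 7·150 = 289.
Government outlay = subsidy × quantity = 36 × 289 = 10404.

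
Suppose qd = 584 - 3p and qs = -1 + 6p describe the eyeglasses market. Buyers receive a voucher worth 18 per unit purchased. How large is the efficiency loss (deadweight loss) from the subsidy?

Pre-subsidy: 584 - 3p = -1 + 6p gives p* = 65, q* = 389.
With the rebate, buyers effectively pay pb = ps − 18, where ps is the price sellers receive.
Demand in terms of ps becomes qd = 584 − 3(ps − 18) = 638 - 3ps. Setting this equal to supply: 638 - 3ps = -1 + 6ps, so ps = 71.
Buyers pay pb = 71 − 18 = 53; q' = -1 + 6·71 = 425.
The subsidy expands output by 425 − 389 = 36 past the efficient level; on those units the gap between marginal cost and willingness to pay runs from 0 up to 18.
DWL = ½ × 18 × 36 = 324.

Deadweight loss = 324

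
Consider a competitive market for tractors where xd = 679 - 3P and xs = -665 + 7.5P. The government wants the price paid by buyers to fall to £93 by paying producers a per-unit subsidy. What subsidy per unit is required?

Required subsidy s = £49 per unit

At a buyer price of 93, quantity demanded is 679 − 3·93 = 400.
Sellers supply 400 only when they receive Ps with -665 + 7.5·Ps = 400, i.e. Ps = 142.
s = Ps − Pb = 142 − 93 = 49.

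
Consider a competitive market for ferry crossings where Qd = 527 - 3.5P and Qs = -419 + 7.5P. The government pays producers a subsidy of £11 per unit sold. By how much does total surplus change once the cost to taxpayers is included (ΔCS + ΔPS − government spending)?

Pre-subsidy: 527 - 3.5P = -419 + 7.5P gives P* = 86, Q* = 226.
With the subsidy, sellers receive Ps = Pb + 11 for each unit, where Pb is the price buyers pay.
Supply in terms of Pb becomes Qs = -419 + 7.5(Pb + 11) = -336.5 + 7.5Pb. Setting this equal to demand: 527 - 3.5Pb = -336.5 + 7.5Pb, so Pb = 78.5.
Sellers receive Ps = 78.5 + 11 = 89.5; Q' = 527 − 3.5·78.5 = 252.25.
ΔCS = ½(226 + 252.25)(86 − 78.5) = 1793.4375; ΔPS = ½(226 + 252.25)(89.5 − 86) = 836.9375.
Government spending = 11 × 252.25 = 2774.75.
Net change = 1793.4375 + 836.9375 − 2774.75 = -144.375. The loss equals the DWL triangle ½·11·26.25.

Net change in total surplus = -£144.375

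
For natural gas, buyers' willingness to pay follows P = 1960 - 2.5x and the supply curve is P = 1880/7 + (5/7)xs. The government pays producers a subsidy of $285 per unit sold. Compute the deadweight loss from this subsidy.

Pre-subsidy: 1960 - 2.5x = 1880/7 + (5/7)x gives x* = 4736/9 and P* = 5800/9.
With the subsidy, sellers receive Ps = Pb + 285 for each unit, where Pb is the price buyers pay.
On the curves, Pb = 1960 - 2.5x and Ps = 1880/7 + (5/7)x; the wedge Ps − Pb = 285 gives 1880/7 + (5/7)x − (1960 - 2.5x) = 285, so x' = 5534/9.
Then Pb = 1960 − 2.5·(5534/9) = 3805/9 and Ps = 1880/7 + (5/7)·(5534/9) = 6370/9.
The subsidy expands output by 5534/9 − 4736/9 = 266/3 past the efficient level; on those units the gap between marginal cost and willingness to pay runs from 0 up to 285.
DWL = ½ × 285 × 266/3 = 12635.

Deadweight loss = $12635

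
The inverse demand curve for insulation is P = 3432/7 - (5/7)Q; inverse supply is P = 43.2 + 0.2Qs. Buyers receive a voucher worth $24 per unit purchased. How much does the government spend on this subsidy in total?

Pre-subsidy: 3432/7 - (5/7)Q = 43.2 + 0.2Q gives Q* = 489 and P* = 141.
With the rebate, buyers effectively pay Pb = Ps − 24, where Ps is the price sellers receive.
On the curves, Pb = 3432/7 - (5/7)Q and Ps = 43.2 + 0.2Q; the wedge Ps − Pb = 24 gives 43.2 + 0.2Q − (3432/7 - (5/7)Q) = 24, so Q' = 515.25.
Then Pb = 3432/7 − (5/7)·515.25 = 122.25 and Ps = 43.2 + 0.2·515.25 = 146.25.
Government outlay = subsidy × quantity = 24 × 515.25 = 12366.

Government cost = $12366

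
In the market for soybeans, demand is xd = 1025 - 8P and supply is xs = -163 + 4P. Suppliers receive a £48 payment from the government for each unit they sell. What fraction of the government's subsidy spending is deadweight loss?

Pre-subsidy: 1025 - 8P = -163 + 4P gives P* = 99, x* = 233.
With the subsidy, sellers receive Ps = Pb + 48 for each unit, where Pb is the price buyers pay.
Supply in terms of Pb becomes xs = -163 + 4(Pb + 48) = 29 + 4Pb. Setting this equal to demand: 1025 - 8Pb = 29 + 4Pb, so Pb = 83.
Sellers receive Ps = 83 + 48 = 131; x' = 1025 − 8·83 = 361.
ΔCS = ½(233 + 361)(99 − 83) = 4752; ΔPS = ½(233 + 361)(131 − 99) = 9504.
Government spending = 48 × 361 = 17328.
DWL = ½ × 48 × (361 − 233) = 3072; fraction = 3072 / 17328 = 64/361.

DWL / government spending = 64/361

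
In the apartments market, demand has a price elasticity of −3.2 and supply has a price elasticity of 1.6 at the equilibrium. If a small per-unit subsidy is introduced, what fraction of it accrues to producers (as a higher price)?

Producer share = 2/3

For a small subsidy around the equilibrium, the benefit split depends on the relative slopes, which at a point are proportional to the elasticities.
Buyer share = εs/(εs + |εd|) = 1.6/(1.6 + 3.2) = 1/3; seller share = |εd|/(εs + |εd|) = 2/3.
So producers capture 2/3 of the subsidy.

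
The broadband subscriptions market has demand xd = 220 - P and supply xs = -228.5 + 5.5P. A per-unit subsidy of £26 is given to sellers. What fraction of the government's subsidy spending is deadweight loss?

Pre-subsidy: 220 - P = -228.5 + 5.5P gives P* = 69, x* = 151.
With the subsidy, sellers receive Ps = Pb + 26 for each unit, where Pb is the price buyers pay.
Supply in terms of Pb becomes xs = -228.5 + 5.5(Pb + 26) = -85.5 + 5.5Pb. Setting this equal to demand: 220 - Pb = -85.5 + 5.5Pb, so Pb = 47.
Sellers receive Ps = 47 + 26 = 73; x' = 220 − 1·47 = 173.
ΔCS = ½(151 + 173)(69 − 47) = 3564; ΔPS = ½(151 + 173)(73 − 69) = 648.
Government spending = 26 × 173 = 4498.
DWL = ½ × 26 × (173 − 151) = 286; fraction = 286 / 4498 = 11/173.

DWL / government spending = 11/173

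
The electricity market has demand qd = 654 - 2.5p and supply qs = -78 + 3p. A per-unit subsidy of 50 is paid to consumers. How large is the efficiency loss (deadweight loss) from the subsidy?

Deadweight loss = 18750/11

Pre-subsidy: 654 - 2.5p = -78 + 3p gives p* = 1464/11, q* = 3534/11.
With the rebate, buyers effectively pay pb = ps − 50, where ps is the price sellers receive.
Demand in terms of ps becomes qd = 654 − 2.5(ps − 50) = 779 - 2.5ps. Setting this equal to supply: 779 - 2.5ps = -78 + 3ps, so ps = 1714/11.
Buyers pay pb = 1714/11 − 50 = 1164/11; q' = -78 + 3·(1714/11) = 4284/11.
The subsidy expands output by 4284/11 − 3534/11 = 750/11 past the efficient level; on those units the gap between marginal cost and willingness to pay runs from 0 up to 50.
DWL = ½ × 50 × 750/11 = 18750/11.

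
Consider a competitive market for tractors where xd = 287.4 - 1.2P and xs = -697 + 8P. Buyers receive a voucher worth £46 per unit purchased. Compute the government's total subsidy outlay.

Pre-subsidy: 287.4 - 1.2P = -697 + 8P gives P* = 107, x* = 159.
With the rebate, buyers effectively pay Pb = Ps − 46, where Ps is the price sellers receive.
Demand in terms of Ps becomes xd = 287.4 − 1.2(Ps − 46) = 342.6 - 1.2Ps. Setting this equal to supply: 342.6 - 1.2Ps = -697 + 8Ps, so Ps = 113.
Buyers pay Pb = 113 − 46 = 67; x' = -697 + 8·113 = 207.
Government outlay = subsidy × quantity = 46 × 207 = 9522.

Government cost = £9522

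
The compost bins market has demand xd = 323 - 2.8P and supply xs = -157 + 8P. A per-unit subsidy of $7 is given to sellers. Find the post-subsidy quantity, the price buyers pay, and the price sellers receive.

x' = 5753/27; buyers pay 1060/27; sellers receive 1249/27

Pre-subsidy: 323 - 2.8P = -157 + 8P gives P* = 400/9, x* = 1787/9.
With the subsidy, sellers receive Ps = Pb + 7 for each unit, where Pb is the price buyers pay.
Supply in terms of Pb becomes xs = -157 + 8(Pb + 7) = -101 + 8Pb. Setting this equal to demand: 323 - 2.8Pb = -101 + 8Pb, so Pb = 1060/27.
Sellers receive Ps = 1060/27 + 7 = 1249/27; x' = 323 − 2.8·(1060/27) = 5753/27.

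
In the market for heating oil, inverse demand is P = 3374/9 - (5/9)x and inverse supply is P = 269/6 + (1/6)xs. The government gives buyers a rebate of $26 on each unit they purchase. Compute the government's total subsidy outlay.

Pre-subsidy: 3374/9 - (5/9)x = 269/6 + (1/6)x gives x* = 457 and P* = 121.
With the rebate, buyers effectively pay Pb = Ps − 26, where Ps is the price sellers receive.
On the curves, Pb = 3374/9 - (5/9)x and Ps = 269/6 + (1/6)x; the wedge Ps − Pb = 26 gives 269/6 + (1/6)x − (3374/9 - (5/9)x) = 26, so x' = 493.
Then Pb = 3374/9 − (5/9)·493 = 101 and Ps = 269/6 + (1/6)·493 = 127.
Government outlay = subsidy × quantity = 26 × 493 = 12818.

Government cost = $12818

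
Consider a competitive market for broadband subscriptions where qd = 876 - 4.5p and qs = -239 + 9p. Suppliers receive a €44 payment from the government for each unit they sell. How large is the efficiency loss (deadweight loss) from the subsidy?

Deadweight loss = €2904

Pre-subsidy: 876 - 4.5p = -239 + 9p gives p* = 2230/27, q* = 1513/3.
With the subsidy, sellers receive ps = pb + 44 for each unit, where pb is the price buyers pay.
Supply in terms of pb becomes qs = -239 + 9(pb + 44) = 157 + 9pb. Setting this equal to demand: 876 - 4.5pb = 157 + 9pb, so pb = 1438/27.
Sellers receive ps = 1438/27 + 44 = 2626/27; q' = 876 − 4.5·(1438/27) = 1909/3.
The subsidy expands output by 1909/3 − 1513/3 = 132 past the efficient level; on those units the gap between marginal cost and willingness to pay runs from 0 up to 44.
DWL = ½ × 44 × 132 = 2904.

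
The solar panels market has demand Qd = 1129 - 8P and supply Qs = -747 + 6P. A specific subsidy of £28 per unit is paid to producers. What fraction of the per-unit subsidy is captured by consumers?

Consumer share = 3/7

Pre-subsidy: 1129 - 8P = -747 + 6P gives P* = 134, Q* = 57.
With the subsidy, sellers receive Ps = Pb + 28 for each unit, where Pb is the price buyers pay.
Supply in terms of Pb becomes Qs = -747 + 6(Pb + 28) = -579 + 6Pb. Setting this equal to demand: 1129 - 8Pb = -579 + 6Pb, so Pb = 122.
Sellers receive Ps = 122 + 28 = 150; Q' = 1129 − 8·122 = 153.
Buyers' price falls by P* − Pb = 134 − 122 = 12; sellers' price rises by Ps − P* = 150 − 134 = 16.
So consumers capture 12/28 = 3/7 of each unit of subsidy.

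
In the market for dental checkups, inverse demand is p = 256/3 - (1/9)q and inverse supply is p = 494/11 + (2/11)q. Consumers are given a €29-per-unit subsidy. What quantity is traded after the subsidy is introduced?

q' = 237

Pre-subsidy: 256/3 - (1/9)q = 494/11 + (2/11)q gives q* = 138 and p* = 70.
With the rebate, buyers effectively pay pb = ps − 29, where ps is the price sellers receive.
On the curves, pb = 256/3 - (1/9)q and ps = 494/11 + (2/11)q; the wedge ps − pb = 29 gives 494/11 + (2/11)q − (256/3 - (1/9)q) = 29, so q' = 237.
Then pb = 256/3 − (1/9)·237 = 59 and ps = 494/11 + (2/11)·237 = 88.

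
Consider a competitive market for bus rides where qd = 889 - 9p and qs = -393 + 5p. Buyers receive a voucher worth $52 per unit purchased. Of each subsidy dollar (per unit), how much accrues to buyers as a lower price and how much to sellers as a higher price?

Buyers gain 130/7 per unit; sellers gain 234/7 per unit

Pre-subsidy: 889 - 9p = -393 + 5p gives p* = 641/7, q* = 454/7.
With the rebate, buyers effectively pay pb = ps − 52, where ps is the price sellers receive.
Demand in terms of ps becomes qd = 889 − 9(ps − 52) = 1357 - 9ps. Setting this equal to supply: 1357 - 9ps = -393 + 5ps, so ps = 125.
Buyers pay pb = 125 − 52 = 73; q' = -393 + 5·125 = 232.
Buyers' price falls by p* − pb = 641/7 − 73 = 130/7; sellers' price rises by ps − p* = 125 − 641/7 = 234/7.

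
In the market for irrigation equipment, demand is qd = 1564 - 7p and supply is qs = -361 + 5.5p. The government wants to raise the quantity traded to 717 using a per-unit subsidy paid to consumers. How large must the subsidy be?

Required subsidy s = 75 per unit

At q = 717, invert demand for the buyer price: pb = (1564 − 717)/7 = 121; invert supply for the seller price: ps = (717 − (-361))/5.5 = 196.
The subsidy must fill the gap: s = ps − pb = 196 − 121 = 75.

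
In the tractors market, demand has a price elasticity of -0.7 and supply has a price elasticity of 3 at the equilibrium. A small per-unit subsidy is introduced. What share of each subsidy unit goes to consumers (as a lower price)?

Consumer share = 30/37

For a small subsidy around the equilibrium, the benefit split depends on the relative slopes, which at a point are proportional to the elasticities.
Buyer share = εs/(εs + |εd|) = 3/(3 + 0.7) = 30/37; seller share = |εd|/(εs + |εd|) = 7/37.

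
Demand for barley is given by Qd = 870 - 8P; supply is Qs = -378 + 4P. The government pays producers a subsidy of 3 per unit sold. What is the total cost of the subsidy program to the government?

Government cost = 138

Pre-subsidy: 870 - 8P = -378 + 4P gives P* = 104, Q* = 38.
With the subsidy, sellers receive Ps = Pb + 3 for each unit, where Pb is the price buyers pay.
Supply in terms of Pb becomes Qs = -378 + 4(Pb + 3) = -366 + 4Pb. Setting this equal to demand: 870 - 8Pb = -366 + 4Pb, so Pb = 103.
Sellers receive Ps = 103 + 3 = 106; Q' = 870 − 8·103 = 46.
Government outlay = subsidy × quantity = 3 × 46 = 138.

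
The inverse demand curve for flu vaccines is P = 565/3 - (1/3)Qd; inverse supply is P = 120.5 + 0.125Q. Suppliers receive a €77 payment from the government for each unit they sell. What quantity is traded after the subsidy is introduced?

Q' = 316

Pre-subsidy: 565/3 - (1/3)Q = 120.5 + 0.125Q gives Q* = 148 and P* = 139.
With the subsidy, sellers receive Ps = Pb + 77 for each unit, where Pb is the price buyers pay.
On the curves, Pb = 565/3 - (1/3)Q and Ps = 120.5 + 0.125Q; the wedge Ps − Pb = 77 gives 120.5 + 0.125Q − (565/3 - (1/3)Q) = 77, so Q' = 316.
Then Pb = 565/3 − (1/3)·316 = 83 and Ps = 120.5 + 0.125·316 = 160.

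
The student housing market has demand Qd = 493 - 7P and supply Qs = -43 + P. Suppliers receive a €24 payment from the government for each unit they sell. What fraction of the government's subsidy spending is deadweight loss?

Pre-subsidy: 493 - 7P = -43 + P gives P* = 67, Q* = 24.
With the subsidy, sellers receive Ps = Pb + 24 for each unit, where Pb is the price buyers pay.
Supply in terms of Pb becomes Qs = -43 + 1(Pb + 24) = -19 + Pb. Setting this equal to demand: 493 - 7Pb = -19 + Pb, so Pb = 64.
Sellers receive Ps = 64 + 24 = 88; Q' = 493 − 7·64 = 45.
ΔCS = ½(24 + 45)(67 − 64) = 103.5; ΔPS = ½(24 + 45)(88 − 67) = 724.5.
Government spending = 24 × 45 = 1080.
DWL = ½ × 24 × (45 − 24) = 252; fraction = 252 / 1080 = 7/30.

DWL / government spending = 7/30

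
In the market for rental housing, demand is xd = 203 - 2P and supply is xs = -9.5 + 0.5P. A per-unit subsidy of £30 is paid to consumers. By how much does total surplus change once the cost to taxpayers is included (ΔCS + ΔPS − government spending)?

Net change in total surplus = -£180

Pre-subsidy: 203 - 2P = -9.5 + 0.5P gives P* = 85, x* = 33.
With the rebate, buyers effectively pay Pb = Ps − 30, where Ps is the price sellers receive.
Demand in terms of Ps becomes xd = 203 − 2(Ps − 30) = 263 - 2Ps. Setting this equal to supply: 263 - 2Ps = -9.5 + 0.5Ps, so Ps = 109.
Buyers pay Pb = 109 − 30 = 79; x' = -9.5 + 0.5·109 = 45.
ΔCS = ½(33 + 45)(85 − 79) = 234; ΔPS = ½(33 + 45)(109 − 85) = 936.
Government spending = 30 × 45 = 1350.
Net change = 234 + 936 − 1350 = -180. The loss equals the DWL triangle ½·30·12.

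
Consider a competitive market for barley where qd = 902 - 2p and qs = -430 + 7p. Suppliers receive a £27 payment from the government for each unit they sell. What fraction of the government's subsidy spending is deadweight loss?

DWL / government spending = 7/216

Pre-subsidy: 902 - 2p = -430 + 7p gives p* = 148, q* = 606.
With the subsidy, sellers receive ps = pb + 27 for each unit, where pb is the price buyers pay.
Supply in terms of pb becomes qs = -430 + 7(pb + 27) = -241 + 7pb. Setting this equal to demand: 902 - 2pb = -241 + 7pb, so pb = 127.
Sellers receive ps = 127 + 27 = 154; q' = 902 − 2·127 = 648.
ΔCS = ½(606 + 648)(148 − 127) = 13167; ΔPS = ½(606 + 648)(154 − 148) = 3762.
Government spending = 27 × 648 = 17496.
DWL = ½ × 27 × (648 − 606) = 567; fraction = 567 / 17496 = 7/216.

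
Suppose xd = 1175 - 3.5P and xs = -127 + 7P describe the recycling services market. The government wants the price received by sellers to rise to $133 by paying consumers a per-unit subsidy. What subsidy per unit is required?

Required subsidy s = $27 per unit

At a seller price of 133, quantity supplied is -127 + 7·133 = 804.
Buyers absorb 804 only when they pay Pb with 1175 − 3.5·Pb = 804, i.e. Pb = 106.
s = Ps − Pb = 133 − 106 = 27.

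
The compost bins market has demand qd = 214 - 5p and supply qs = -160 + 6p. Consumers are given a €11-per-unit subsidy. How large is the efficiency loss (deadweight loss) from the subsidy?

Deadweight loss = €165

Pre-subsidy: 214 - 5p = -160 + 6p gives p* = 34, q* = 44.
With the rebate, buyers effectively pay pb = ps − 11, where ps is the price sellers receive.
Demand in terms of ps becomes qd = 214 − 5(ps − 11) = 269 - 5ps. Setting this equal to supply: 269 - 5ps = -160 + 6ps, so ps = 39.
Buyers pay pb = 39 − 11 = 28; q' = -160 + 6·39 = 74.
The subsidy expands output by 74 − 44 = 30 past the efficient level; on those units the gap between marginal cost and willingness to pay runs from 0 up to 11.
DWL = ½ × 11 × 30 = 165.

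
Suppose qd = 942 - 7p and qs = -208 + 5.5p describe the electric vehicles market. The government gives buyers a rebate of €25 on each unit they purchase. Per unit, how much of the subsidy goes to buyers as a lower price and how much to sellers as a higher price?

Pre-subsidy: 942 - 7p = -208 + 5.5p gives p* = 92, q* = 298.
With the rebate, buyers effectively pay pb = ps − 25, where ps is the price sellers receive.
Demand in terms of ps becomes qd = 942 − 7(ps − 25) = 1117 - 7ps. Setting this equal to supply: 1117 - 7ps = -208 + 5.5ps, so ps = 106.
Buyers pay pb = 106 − 25 = 81; q' = -208 + 5.5·106 = 375.
Buyers' price falls by p* − pb = 92 − 81 = 11; sellers' price rises by ps − p* = 106 − 92 = 14.

Buyers gain €11 per unit; sellers gain €14 per unit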